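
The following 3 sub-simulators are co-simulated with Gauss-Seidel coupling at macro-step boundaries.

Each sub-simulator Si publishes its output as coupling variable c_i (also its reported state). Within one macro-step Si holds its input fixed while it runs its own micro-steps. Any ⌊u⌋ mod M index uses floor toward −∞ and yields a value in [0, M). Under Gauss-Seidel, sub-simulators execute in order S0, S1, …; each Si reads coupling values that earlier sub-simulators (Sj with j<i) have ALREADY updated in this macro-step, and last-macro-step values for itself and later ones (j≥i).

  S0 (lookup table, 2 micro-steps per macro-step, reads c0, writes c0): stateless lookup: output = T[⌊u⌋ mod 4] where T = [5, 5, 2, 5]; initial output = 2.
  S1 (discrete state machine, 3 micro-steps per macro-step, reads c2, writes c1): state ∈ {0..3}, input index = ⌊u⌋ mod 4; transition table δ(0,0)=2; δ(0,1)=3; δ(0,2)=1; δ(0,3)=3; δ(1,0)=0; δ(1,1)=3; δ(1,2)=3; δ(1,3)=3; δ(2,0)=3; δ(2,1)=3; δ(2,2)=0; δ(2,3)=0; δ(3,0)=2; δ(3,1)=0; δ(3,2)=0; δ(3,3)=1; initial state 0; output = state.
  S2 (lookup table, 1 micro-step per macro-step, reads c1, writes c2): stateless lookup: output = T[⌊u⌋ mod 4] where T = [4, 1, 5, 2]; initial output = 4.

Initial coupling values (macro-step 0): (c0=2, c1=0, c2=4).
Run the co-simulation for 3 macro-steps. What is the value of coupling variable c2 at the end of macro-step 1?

c2 at macro-step 1 = 5

macro 1: S0 reads c0=2 → after 2×micro: 2; S1 reads c2=4 → after 3×micro: 2; S2 reads c1=2 → after 1×micro: 5 ⇒ (c0=2, c1=2, c2=5)
macro 2: S0 reads c0=2 → after 2×micro: 2; S1 reads c2=5 → after 3×micro: 3; S2 reads c1=3 → after 1×micro: 2 ⇒ (c0=2, c1=3, c2=2)
macro 3: S0 reads c0=2 → after 2×micro: 2; S1 reads c2=2 → after 3×micro: 3; S2 reads c1=3 → after 1×micro: 2 ⇒ (c0=2, c1=3, c2=2)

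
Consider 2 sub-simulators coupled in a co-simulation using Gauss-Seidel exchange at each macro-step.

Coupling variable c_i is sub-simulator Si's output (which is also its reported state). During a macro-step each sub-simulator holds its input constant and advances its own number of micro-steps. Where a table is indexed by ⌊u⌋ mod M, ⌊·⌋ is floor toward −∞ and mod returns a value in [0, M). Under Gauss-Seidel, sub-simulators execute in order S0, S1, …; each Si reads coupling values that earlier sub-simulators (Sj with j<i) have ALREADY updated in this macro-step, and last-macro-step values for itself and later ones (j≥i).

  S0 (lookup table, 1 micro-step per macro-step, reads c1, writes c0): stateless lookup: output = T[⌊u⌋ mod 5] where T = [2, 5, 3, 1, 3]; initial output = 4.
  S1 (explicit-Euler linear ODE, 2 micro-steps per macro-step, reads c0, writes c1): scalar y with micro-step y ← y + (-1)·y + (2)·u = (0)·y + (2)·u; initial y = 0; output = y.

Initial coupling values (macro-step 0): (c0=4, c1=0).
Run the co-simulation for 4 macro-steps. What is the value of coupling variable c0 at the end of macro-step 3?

c0 at macro-step 3 = 5

macro 1: S0 reads c1=0 → after 1×micro: 2; S1 reads c0=2 → after 2×micro: 4 ⇒ (c0=2, c1=4)
macro 2: S0 reads c1=4 → after 1×micro: 3; S1 reads c0=3 → after 2×micro: 6 ⇒ (c0=3, c1=6)
macro 3: S0 reads c1=6 → after 1×micro: 5; S1 reads c0=5 → after 2×micro: 10 ⇒ (c0=5, c1=10)
macro 4: S0 reads c1=10 → after 1×micro: 2; S1 reads c0=2 → after 2×micro: 4 ⇒ (c0=2, c1=4)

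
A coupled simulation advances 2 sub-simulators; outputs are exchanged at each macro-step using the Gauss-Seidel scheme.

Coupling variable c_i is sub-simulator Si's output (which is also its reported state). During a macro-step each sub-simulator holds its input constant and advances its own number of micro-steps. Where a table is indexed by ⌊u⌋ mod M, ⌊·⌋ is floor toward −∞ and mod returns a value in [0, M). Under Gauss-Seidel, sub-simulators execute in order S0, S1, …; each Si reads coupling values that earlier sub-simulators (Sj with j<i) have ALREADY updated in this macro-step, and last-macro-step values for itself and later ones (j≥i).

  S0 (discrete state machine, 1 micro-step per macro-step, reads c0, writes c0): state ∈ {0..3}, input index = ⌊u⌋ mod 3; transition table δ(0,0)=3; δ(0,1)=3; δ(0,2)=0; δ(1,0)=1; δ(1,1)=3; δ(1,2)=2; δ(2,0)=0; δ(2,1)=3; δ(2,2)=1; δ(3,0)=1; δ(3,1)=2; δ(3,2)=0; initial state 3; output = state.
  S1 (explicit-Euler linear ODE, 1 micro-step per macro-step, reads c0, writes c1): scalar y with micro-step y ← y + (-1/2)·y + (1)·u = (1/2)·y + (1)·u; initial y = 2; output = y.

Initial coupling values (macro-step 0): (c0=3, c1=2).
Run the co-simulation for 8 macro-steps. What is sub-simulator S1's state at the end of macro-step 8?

macro 1: S0 reads c0=3 → after 1×micro: 1; S1 reads c0=1 → after 1×micro: 2 ⇒ (c0=1, c1=2)
macro 2: S0 reads c0=1 → after 1×micro: 3; S1 reads c0=3 → after 1×micro: 4 ⇒ (c0=3, c1=4)
macro 3: S0 reads c0=3 → after 1×micro: 1; S1 reads c0=1 → after 1×micro: 3 ⇒ (c0=1, c1=3)
macro 4: S0 reads c0=1 → after 1×micro: 3; S1 reads c0=3 → after 1×micro: 9/2 ⇒ (c0=3, c1=9/2)
macro 5: S0 reads c0=3 → after 1×micro: 1; S1 reads c0=1 → after 1×micro: 13/4 ⇒ (c0=1, c1=13/4)
macro 6: S0 reads c0=1 → after 1×micro: 3; S1 reads c0=3 → after 1×micro: 37/8 ⇒ (c0=3, c1=37/8)
macro 7: S0 reads c0=3 → after 1×micro: 1; S1 reads c0=1 → after 1×micro: 53/16 ⇒ (c0=1, c1=53/16)
macro 8: S0 reads c0=1 → after 1×micro: 3; S1 reads c0=3 → after 1×micro: 149/32 ⇒ (c0=3, c1=149/32)

S1 state at macro-step 8 = 149/32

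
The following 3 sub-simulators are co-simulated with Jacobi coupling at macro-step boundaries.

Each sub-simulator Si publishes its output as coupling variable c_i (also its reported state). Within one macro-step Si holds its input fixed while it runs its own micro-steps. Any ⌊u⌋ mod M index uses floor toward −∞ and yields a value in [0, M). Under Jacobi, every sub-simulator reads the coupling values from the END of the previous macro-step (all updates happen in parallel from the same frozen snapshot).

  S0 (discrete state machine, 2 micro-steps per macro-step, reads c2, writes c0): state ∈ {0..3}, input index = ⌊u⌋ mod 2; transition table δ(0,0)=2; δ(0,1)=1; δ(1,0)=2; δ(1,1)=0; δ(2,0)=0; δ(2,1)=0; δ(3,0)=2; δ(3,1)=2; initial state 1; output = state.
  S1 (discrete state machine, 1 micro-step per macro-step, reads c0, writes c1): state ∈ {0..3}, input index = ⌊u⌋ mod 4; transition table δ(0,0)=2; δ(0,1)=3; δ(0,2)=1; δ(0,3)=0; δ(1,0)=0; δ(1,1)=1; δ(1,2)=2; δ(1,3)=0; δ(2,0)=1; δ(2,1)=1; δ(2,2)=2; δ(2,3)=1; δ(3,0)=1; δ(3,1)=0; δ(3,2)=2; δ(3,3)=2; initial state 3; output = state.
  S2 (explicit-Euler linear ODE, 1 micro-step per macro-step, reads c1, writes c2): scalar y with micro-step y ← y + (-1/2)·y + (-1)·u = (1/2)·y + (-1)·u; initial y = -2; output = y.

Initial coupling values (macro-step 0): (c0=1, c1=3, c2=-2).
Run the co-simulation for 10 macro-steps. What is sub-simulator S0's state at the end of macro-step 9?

S0 state at macro-step 9 = 0

macro 1: S0 reads c2=-2 → after 2×micro: 0; S1 reads c0=1 → after 1×micro: 0; S2 reads c1=3 → after 1×micro: -4 ⇒ (c0=0, c1=0, c2=-4)
macro 2: S0 reads c2=-4 → after 2×micro: 0; S1 reads c0=0 → after 1×micro: 2; S2 reads c1=0 → after 1×micro: -2 ⇒ (c0=0, c1=2, c2=-2)
macro 3: S0 reads c2=-2 → after 2×micro: 0; S1 reads c0=0 → after 1×micro: 1; S2 reads c1=2 → after 1×micro: -3 ⇒ (c0=0, c1=1, c2=-3)
macro 4: S0 reads c2=-3 → after 2×micro: 0; S1 reads c0=0 → after 1×micro: 0; S2 reads c1=1 → after 1×micro: -5/2 ⇒ (c0=0, c1=0, c2=-5/2)
macro 5: S0 reads c2=-5/2 → after 2×micro: 0; S1 reads c0=0 → after 1×micro: 2; S2 reads c1=0 → after 1×micro: -5/4 ⇒ (c0=0, c1=2, c2=-5/4)
macro 6: S0 reads c2=-5/4 → after 2×micro: 0; S1 reads c0=0 → after 1×micro: 1; S2 reads c1=2 → after 1×micro: -21/8 ⇒ (c0=0, c1=1, c2=-21/8)
macro 7: S0 reads c2=-21/8 → after 2×micro: 0; S1 reads c0=0 → after 1×micro: 0; S2 reads c1=1 → after 1×micro: -37/16 ⇒ (c0=0, c1=0, c2=-37/16)
macro 8: S0 reads c2=-37/16 → after 2×micro: 0; S1 reads c0=0 → after 1×micro: 2; S2 reads c1=0 → after 1×micro: -37/32 ⇒ (c0=0, c1=2, c2=-37/32)
macro 9: S0 reads c2=-37/32 → after 2×micro: 0; S1 reads c0=0 → after 1×micro: 1; S2 reads c1=2 → after 1×micro: -165/64 ⇒ (c0=0, c1=1, c2=-165/64)
macro 10: S0 reads c2=-165/64 → after 2×micro: 0; S1 reads c0=0 → after 1×micro: 0; S2 reads c1=1 → after 1×micro: -293/128 ⇒ (c0=0, c1=0, c2=-293/128)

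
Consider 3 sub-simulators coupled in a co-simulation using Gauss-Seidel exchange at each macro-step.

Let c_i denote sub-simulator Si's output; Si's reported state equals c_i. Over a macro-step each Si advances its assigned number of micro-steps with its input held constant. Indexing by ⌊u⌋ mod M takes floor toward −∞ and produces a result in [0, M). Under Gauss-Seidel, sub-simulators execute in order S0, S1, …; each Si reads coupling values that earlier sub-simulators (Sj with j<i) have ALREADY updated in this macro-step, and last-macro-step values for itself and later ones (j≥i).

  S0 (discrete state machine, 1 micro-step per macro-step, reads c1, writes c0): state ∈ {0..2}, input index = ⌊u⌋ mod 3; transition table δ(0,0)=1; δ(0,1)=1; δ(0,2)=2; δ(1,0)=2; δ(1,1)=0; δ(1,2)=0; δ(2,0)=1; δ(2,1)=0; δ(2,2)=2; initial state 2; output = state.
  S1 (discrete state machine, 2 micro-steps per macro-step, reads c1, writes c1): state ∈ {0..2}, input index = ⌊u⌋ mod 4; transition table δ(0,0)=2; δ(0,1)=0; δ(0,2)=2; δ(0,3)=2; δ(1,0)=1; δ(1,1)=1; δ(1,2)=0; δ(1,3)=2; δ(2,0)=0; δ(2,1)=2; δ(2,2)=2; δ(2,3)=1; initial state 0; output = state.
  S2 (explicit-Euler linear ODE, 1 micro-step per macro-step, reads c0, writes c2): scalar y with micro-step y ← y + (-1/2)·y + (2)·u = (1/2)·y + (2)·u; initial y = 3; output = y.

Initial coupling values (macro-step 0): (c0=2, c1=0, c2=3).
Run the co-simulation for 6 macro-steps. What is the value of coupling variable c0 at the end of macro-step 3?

macro 1: S0 reads c1=0 → after 1×micro: 1; S1 reads c1=0 → after 2×micro: 0; S2 reads c0=1 → after 1×micro: 7/2 ⇒ (c0=1, c1=0, c2=7/2)
macro 2: S0 reads c1=0 → after 1×micro: 2; S1 reads c1=0 → after 2×micro: 0; S2 reads c0=2 → after 1×micro: 23/4 ⇒ (c0=2, c1=0, c2=23/4)
macro 3: S0 reads c1=0 → after 1×micro: 1; S1 reads c1=0 → after 2×micro: 0; S2 reads c0=1 → after 1×micro: 39/8 ⇒ (c0=1, c1=0, c2=39/8)
macro 4: S0 reads c1=0 → after 1×micro: 2; S1 reads c1=0 → after 2×micro: 0; S2 reads c0=2 → after 1×micro: 103/16 ⇒ (c0=2, c1=0, c2=103/16)
macro 5: S0 reads c1=0 → after 1×micro: 1; S1 reads c1=0 → after 2×micro: 0; S2 reads c0=1 → after 1×micro: 167/32 ⇒ (c0=1, c1=0, c2=167/32)
macro 6: S0 reads c1=0 → after 1×micro: 2; S1 reads c1=0 → after 2×micro: 0; S2 reads c0=2 → after 1×micro: 423/64 ⇒ (c0=2, c1=0, c2=423/64)

c0 at macro-step 3 = 1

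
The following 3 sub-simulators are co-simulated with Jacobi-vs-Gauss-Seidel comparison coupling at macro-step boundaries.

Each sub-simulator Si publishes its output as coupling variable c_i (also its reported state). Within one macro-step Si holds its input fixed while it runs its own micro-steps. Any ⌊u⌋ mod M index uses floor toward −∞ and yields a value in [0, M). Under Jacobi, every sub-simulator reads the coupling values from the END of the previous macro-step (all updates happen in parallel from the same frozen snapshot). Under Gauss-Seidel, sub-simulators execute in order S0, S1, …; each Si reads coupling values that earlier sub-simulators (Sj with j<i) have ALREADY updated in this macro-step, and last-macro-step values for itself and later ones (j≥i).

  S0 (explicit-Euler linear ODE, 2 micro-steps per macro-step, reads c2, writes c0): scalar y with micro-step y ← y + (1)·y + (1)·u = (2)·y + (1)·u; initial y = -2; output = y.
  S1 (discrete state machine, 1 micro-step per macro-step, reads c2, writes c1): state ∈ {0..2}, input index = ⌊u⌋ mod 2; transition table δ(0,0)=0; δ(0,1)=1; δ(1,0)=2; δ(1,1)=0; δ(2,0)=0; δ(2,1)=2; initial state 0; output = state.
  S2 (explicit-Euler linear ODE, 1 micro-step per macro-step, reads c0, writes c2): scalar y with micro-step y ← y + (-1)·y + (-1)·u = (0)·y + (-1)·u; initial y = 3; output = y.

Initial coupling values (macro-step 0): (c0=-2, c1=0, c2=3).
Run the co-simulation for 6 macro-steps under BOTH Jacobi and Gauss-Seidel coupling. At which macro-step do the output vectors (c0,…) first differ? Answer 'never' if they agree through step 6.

[Jacobi] macro 1: S0 reads c2=3 → after 2×micro: 1; S1 reads c2=3 → after 1×micro: 1; S2 reads c0=-2 → after 1×micro: 2 ⇒ (c0=1, c1=1, c2=2)
[Jacobi] macro 2: S0 reads c2=2 → after 2×micro: 10; S1 reads c2=2 → after 1×micro: 2; S2 reads c0=1 → after 1×micro: -1 ⇒ (c0=10, c1=2, c2=-1)
[Jacobi] macro 3: S0 reads c2=-1 → after 2×micro: 37; S1 reads c2=-1 → after 1×micro: 2; S2 reads c0=10 → after 1×micro: -10 ⇒ (c0=37, c1=2, c2=-10)
[Jacobi] macro 4: S0 reads c2=-10 → after 2×micro: 118; S1 reads c2=-10 → after 1×micro: 0; S2 reads c0=37 → after 1×micro: -37 ⇒ (c0=118, c1=0, c2=-37)
[Jacobi] macro 5: S0 reads c2=-37 → after 2×micro: 361; S1 reads c2=-37 → after 1×micro: 1; S2 reads c0=118 → after 1×micro: -118 ⇒ (c0=361, c1=1, c2=-118)
[Jacobi] macro 6: S0 reads c2=-118 → after 2×micro: 1090; S1 reads c2=-118 → after 1×micro: 2; S2 reads c0=361 → after 1×micro: -361 ⇒ (c0=1090, c1=2, c2=-361)
[Gauss-Seidel] macro 1: S0 reads c2=3 → after 2×micro: 1; S1 reads c2=3 → after 1×micro: 1; S2 reads c0=1 → after 1×micro: -1 ⇒ (c0=1, c1=1, c2=-1)
[Gauss-Seidel] macro 2: S0 reads c2=-1 → after 2×micro: 1; S1 reads c2=-1 → after 1×micro: 0; S2 reads c0=1 → after 1×micro: -1 ⇒ (c0=1, c1=0, c2=-1)
[Gauss-Seidel] macro 3: S0 reads c2=-1 → after 2×micro: 1; S1 reads c2=-1 → after 1×micro: 1; S2 reads c0=1 → after 1×micro: -1 ⇒ (c0=1, c1=1, c2=-1)
[Gauss-Seidel] macro 4: S0 reads c2=-1 → after 2×micro: 1; S1 reads c2=-1 → after 1×micro: 0; S2 reads c0=1 → after 1×micro: -1 ⇒ (c0=1, c1=0, c2=-1)
[Gauss-Seidel] macro 5: S0 reads c2=-1 → after 2×micro: 1; S1 reads c2=-1 → after 1×micro: 1; S2 reads c0=1 → after 1×micro: -1 ⇒ (c0=1, c1=1, c2=-1)
[Gauss-Seidel] macro 6: S0 reads c2=-1 → after 2×micro: 1; S1 reads c2=-1 → after 1×micro: 0; S2 reads c0=1 → after 1×micro: -1 ⇒ (c0=1, c1=0, c2=-1)

first divergence at macro-step: 1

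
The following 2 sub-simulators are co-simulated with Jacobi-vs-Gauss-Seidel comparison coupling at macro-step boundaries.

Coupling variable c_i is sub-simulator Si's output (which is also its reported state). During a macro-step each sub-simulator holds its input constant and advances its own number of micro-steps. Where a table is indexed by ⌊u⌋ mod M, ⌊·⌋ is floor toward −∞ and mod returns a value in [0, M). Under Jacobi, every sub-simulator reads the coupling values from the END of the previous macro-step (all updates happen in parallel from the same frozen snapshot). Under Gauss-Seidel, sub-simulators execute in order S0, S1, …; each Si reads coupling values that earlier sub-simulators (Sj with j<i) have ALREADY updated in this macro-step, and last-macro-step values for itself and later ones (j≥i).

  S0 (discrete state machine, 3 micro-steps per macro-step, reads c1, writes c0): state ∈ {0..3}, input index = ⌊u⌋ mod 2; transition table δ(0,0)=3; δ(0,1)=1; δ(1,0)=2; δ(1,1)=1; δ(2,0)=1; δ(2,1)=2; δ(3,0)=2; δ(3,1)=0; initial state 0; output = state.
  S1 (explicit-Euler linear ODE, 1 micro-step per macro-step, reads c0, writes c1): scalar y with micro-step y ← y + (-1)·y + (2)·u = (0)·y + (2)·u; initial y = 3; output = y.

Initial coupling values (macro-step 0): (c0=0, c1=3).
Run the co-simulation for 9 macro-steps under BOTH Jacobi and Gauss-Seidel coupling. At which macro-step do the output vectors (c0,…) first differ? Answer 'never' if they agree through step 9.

first divergence at macro-step: 1

[Jacobi] macro 1: S0 reads c1=3 → after 3×micro: 1; S1 reads c0=0 → after 1×micro: 0 ⇒ (c0=1, c1=0)
[Jacobi] macro 2: S0 reads c1=0 → after 3×micro: 2; S1 reads c0=1 → after 1×micro: 2 ⇒ (c0=2, c1=2)
[Jacobi] macro 3: S0 reads c1=2 → after 3×micro: 1; S1 reads c0=2 → after 1×micro: 4 ⇒ (c0=1, c1=4)
[Jacobi] macro 4: S0 reads c1=4 → after 3×micro: 2; S1 reads c0=1 → after 1×micro: 2 ⇒ (c0=2, c1=2)
[Jacobi] macro 5: S0 reads c1=2 → after 3×micro: 1; S1 reads c0=2 → after 1×micro: 4 ⇒ (c0=1, c1=4)
[Jacobi] macro 6: S0 reads c1=4 → after 3×micro: 2; S1 reads c0=1 → after 1×micro: 2 ⇒ (c0=2, c1=2)
[Jacobi] macro 7: S0 reads c1=2 → after 3×micro: 1; S1 reads c0=2 → after 1×micro: 4 ⇒ (c0=1, c1=4)
[Jacobi] macro 8: S0 reads c1=4 → after 3×micro: 2; S1 reads c0=1 → after 1×micro: 2 ⇒ (c0=2, c1=2)
[Jacobi] macro 9: S0 reads c1=2 → after 3×micro: 1; S1 reads c0=2 → after 1×micro: 4 ⇒ (c0=1, c1=4)
[Gauss-Seidel] macro 1: S0 reads c1=3 → after 3×micro: 1; S1 reads c0=1 → after 1×micro: 2 ⇒ (c0=1, c1=2)
[Gauss-Seidel] macro 2: S0 reads c1=2 → after 3×micro: 2; S1 reads c0=2 → after 1×micro: 4 ⇒ (c0=2, c1=4)
[Gauss-Seidel] macro 3: S0 reads c1=4 → after 3×micro: 1; S1 reads c0=1 → after 1×micro: 2 ⇒ (c0=1, c1=2)
[Gauss-Seidel] macro 4: S0 reads c1=2 → after 3×micro: 2; S1 reads c0=2 → after 1×micro: 4 ⇒ (c0=2, c1=4)
[Gauss-Seidel] macro 5: S0 reads c1=4 → after 3×micro: 1; S1 reads c0=1 → after 1×micro: 2 ⇒ (c0=1, c1=2)
[Gauss-Seidel] macro 6: S0 reads c1=2 → after 3×micro: 2; S1 reads c0=2 → after 1×micro: 4 ⇒ (c0=2, c1=4)
[Gauss-Seidel] macro 7: S0 reads c1=4 → after 3×micro: 1; S1 reads c0=1 → after 1×micro: 2 ⇒ (c0=1, c1=2)
[Gauss-Seidel] macro 8: S0 reads c1=2 → after 3×micro: 2; S1 reads c0=2 → after 1×micro: 4 ⇒ (c0=2, c1=4)
[Gauss-Seidel] macro 9: S0 reads c1=4 → after 3×micro: 1; S1 reads c0=1 → after 1×micro: 2 ⇒ (c0=1, c1=2)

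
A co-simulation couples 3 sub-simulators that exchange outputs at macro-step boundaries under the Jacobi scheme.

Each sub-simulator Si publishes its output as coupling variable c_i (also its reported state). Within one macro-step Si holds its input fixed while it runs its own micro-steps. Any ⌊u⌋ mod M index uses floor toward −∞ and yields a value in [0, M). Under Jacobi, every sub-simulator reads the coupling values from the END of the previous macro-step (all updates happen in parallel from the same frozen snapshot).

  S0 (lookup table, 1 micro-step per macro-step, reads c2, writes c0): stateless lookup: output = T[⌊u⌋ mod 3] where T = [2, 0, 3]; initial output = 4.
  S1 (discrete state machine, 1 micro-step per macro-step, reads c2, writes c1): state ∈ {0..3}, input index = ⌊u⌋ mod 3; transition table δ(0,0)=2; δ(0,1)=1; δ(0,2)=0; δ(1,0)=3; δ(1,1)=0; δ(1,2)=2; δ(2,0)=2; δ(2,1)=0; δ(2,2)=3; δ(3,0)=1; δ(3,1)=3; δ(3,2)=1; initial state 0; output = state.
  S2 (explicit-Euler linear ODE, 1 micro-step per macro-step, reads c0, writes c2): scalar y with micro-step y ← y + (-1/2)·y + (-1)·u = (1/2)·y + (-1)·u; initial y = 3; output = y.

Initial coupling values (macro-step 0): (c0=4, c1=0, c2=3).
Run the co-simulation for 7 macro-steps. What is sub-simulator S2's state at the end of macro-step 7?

S2 state at macro-step 7 = -429/128

macro 1: S0 reads c2=3 → after 1×micro: 2; S1 reads c2=3 → after 1×micro: 2; S2 reads c0=4 → after 1×micro: -5/2 ⇒ (c0=2, c1=2, c2=-5/2)
macro 2: S0 reads c2=-5/2 → after 1×micro: 2; S1 reads c2=-5/2 → after 1×micro: 2; S2 reads c0=2 → after 1×micro: -13/4 ⇒ (c0=2, c1=2, c2=-13/4)
macro 3: S0 reads c2=-13/4 → after 1×micro: 3; S1 reads c2=-13/4 → after 1×micro: 3; S2 reads c0=2 → after 1×micro: -29/8 ⇒ (c0=3, c1=3, c2=-29/8)
macro 4: S0 reads c2=-29/8 → after 1×micro: 3; S1 reads c2=-29/8 → after 1×micro: 1; S2 reads c0=3 → after 1×micro: -77/16 ⇒ (c0=3, c1=1, c2=-77/16)
macro 5: S0 reads c2=-77/16 → after 1×micro: 0; S1 reads c2=-77/16 → after 1×micro: 0; S2 reads c0=3 → after 1×micro: -173/32 ⇒ (c0=0, c1=0, c2=-173/32)
macro 6: S0 reads c2=-173/32 → after 1×micro: 2; S1 reads c2=-173/32 → after 1×micro: 2; S2 reads c0=0 → after 1×micro: -173/64 ⇒ (c0=2, c1=2, c2=-173/64)
macro 7: S0 reads c2=-173/64 → after 1×micro: 2; S1 reads c2=-173/64 → after 1×micro: 2; S2 reads c0=2 → after 1×micro: -429/128 ⇒ (c0=2, c1=2, c2=-429/128)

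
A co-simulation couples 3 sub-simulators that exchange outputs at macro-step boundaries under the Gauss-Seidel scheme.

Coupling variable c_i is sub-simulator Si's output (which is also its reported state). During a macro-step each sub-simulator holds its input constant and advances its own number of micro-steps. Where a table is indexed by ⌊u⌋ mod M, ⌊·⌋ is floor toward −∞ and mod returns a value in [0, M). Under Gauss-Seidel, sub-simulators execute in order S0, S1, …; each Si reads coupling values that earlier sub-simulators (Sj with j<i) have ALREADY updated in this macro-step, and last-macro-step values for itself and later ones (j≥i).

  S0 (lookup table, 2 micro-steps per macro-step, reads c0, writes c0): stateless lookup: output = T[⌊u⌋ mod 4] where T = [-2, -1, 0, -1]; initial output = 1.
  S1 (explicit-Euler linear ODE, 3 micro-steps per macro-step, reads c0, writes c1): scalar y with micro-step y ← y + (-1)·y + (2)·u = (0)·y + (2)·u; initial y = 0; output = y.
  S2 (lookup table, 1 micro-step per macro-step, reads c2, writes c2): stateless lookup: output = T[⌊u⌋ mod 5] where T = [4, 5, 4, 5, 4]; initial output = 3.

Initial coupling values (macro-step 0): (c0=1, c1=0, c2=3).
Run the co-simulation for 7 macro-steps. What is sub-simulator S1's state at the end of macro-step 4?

macro 1: S0 reads c0=1 → after 2×micro: -1; S1 reads c0=-1 → after 3×micro: -2; S2 reads c2=3 → after 1×micro: 5 ⇒ (c0=-1, c1=-2, c2=5)
macro 2: S0 reads c0=-1 → after 2×micro: -1; S1 reads c0=-1 → after 3×micro: -2; S2 reads c2=5 → after 1×micro: 4 ⇒ (c0=-1, c1=-2, c2=4)
macro 3: S0 reads c0=-1 → after 2×micro: -1; S1 reads c0=-1 → after 3×micro: -2; S2 reads c2=4 → after 1×micro: 4 ⇒ (c0=-1, c1=-2, c2=4)
macro 4: S0 reads c0=-1 → after 2×micro: -1; S1 reads c0=-1 → after 3×micro: -2; S2 reads c2=4 → after 1×micro: 4 ⇒ (c0=-1, c1=-2, c2=4)
macro 5: S0 reads c0=-1 → after 2×micro: -1; S1 reads c0=-1 → after 3×micro: -2; S2 reads c2=4 → after 1×micro: 4 ⇒ (c0=-1, c1=-2, c2=4)
macro 6: S0 reads c0=-1 → after 2×micro: -1; S1 reads c0=-1 → after 3×micro: -2; S2 reads c2=4 → after 1×micro: 4 ⇒ (c0=-1, c1=-2, c2=4)
macro 7: S0 reads c0=-1 → after 2×micro: -1; S1 reads c0=-1 → after 3×micro: -2; S2 reads c2=4 → after 1×micro: 4 ⇒ (c0=-1, c1=-2, c2=4)

S1 state at macro-step 4 = -2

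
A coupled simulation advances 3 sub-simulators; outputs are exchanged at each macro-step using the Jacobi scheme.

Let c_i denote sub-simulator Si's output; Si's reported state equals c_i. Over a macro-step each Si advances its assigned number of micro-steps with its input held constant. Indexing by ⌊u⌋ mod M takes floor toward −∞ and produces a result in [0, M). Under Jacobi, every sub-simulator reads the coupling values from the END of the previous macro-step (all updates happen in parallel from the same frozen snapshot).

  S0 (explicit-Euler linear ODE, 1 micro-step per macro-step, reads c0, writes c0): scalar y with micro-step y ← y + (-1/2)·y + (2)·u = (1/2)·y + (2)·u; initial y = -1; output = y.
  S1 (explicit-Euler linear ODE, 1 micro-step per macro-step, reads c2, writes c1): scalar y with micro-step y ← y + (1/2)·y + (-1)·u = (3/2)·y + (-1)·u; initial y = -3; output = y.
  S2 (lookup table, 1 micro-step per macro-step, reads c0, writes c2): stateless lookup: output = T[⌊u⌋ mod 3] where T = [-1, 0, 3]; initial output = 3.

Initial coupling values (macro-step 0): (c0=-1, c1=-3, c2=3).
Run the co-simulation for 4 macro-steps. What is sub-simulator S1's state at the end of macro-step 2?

S1 state at macro-step 2 = -57/4

macro 1: S0 reads c0=-1 → after 1×micro: -5/2; S1 reads c2=3 → after 1×micro: -15/2; S2 reads c0=-1 → after 1×micro: 3 ⇒ (c0=-5/2, c1=-15/2, c2=3)
macro 2: S0 reads c0=-5/2 → after 1×micro: -25/4; S1 reads c2=3 → after 1×micro: -57/4; S2 reads c0=-5/2 → after 1×micro: -1 ⇒ (c0=-25/4, c1=-57/4, c2=-1)
macro 3: S0 reads c0=-25/4 → after 1×micro: -125/8; S1 reads c2=-1 → after 1×micro: -163/8; S2 reads c0=-25/4 → after 1×micro: 3 ⇒ (c0=-125/8, c1=-163/8, c2=3)
macro 4: S0 reads c0=-125/8 → after 1×micro: -625/16; S1 reads c2=3 → after 1×micro: -537/16; S2 reads c0=-125/8 → after 1×micro: 3 ⇒ (c0=-625/16, c1=-537/16, c2=3)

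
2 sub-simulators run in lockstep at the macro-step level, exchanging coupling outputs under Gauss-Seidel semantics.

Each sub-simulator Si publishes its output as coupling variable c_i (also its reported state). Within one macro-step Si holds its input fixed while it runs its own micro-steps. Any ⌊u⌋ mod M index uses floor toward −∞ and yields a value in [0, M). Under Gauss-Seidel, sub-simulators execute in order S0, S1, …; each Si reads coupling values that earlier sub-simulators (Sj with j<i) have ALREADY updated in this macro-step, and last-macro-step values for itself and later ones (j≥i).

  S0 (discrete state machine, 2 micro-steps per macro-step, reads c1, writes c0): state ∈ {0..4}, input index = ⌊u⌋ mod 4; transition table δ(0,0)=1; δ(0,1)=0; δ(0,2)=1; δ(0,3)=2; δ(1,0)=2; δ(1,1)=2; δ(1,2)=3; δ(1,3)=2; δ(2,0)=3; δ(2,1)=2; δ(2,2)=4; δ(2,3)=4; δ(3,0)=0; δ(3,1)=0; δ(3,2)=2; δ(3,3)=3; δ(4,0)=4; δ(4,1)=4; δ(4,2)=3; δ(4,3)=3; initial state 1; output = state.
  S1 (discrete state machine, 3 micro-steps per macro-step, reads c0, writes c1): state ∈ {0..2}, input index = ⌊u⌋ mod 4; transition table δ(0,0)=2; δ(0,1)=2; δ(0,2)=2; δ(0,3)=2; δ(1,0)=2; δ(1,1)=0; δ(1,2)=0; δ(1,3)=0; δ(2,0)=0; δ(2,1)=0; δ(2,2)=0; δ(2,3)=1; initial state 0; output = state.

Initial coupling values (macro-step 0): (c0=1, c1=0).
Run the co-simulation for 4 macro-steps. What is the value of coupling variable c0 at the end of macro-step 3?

c0 at macro-step 3 = 2

macro 1: S0 reads c1=0 → after 2×micro: 3; S1 reads c0=3 → after 3×micro: 0 ⇒ (c0=3, c1=0)
macro 2: S0 reads c1=0 → after 2×micro: 1; S1 reads c0=1 → after 3×micro: 2 ⇒ (c0=1, c1=2)
macro 3: S0 reads c1=2 → after 2×micro: 2; S1 reads c0=2 → after 3×micro: 0 ⇒ (c0=2, c1=0)
macro 4: S0 reads c1=0 → after 2×micro: 0; S1 reads c0=0 → after 3×micro: 2 ⇒ (c0=0, c1=2)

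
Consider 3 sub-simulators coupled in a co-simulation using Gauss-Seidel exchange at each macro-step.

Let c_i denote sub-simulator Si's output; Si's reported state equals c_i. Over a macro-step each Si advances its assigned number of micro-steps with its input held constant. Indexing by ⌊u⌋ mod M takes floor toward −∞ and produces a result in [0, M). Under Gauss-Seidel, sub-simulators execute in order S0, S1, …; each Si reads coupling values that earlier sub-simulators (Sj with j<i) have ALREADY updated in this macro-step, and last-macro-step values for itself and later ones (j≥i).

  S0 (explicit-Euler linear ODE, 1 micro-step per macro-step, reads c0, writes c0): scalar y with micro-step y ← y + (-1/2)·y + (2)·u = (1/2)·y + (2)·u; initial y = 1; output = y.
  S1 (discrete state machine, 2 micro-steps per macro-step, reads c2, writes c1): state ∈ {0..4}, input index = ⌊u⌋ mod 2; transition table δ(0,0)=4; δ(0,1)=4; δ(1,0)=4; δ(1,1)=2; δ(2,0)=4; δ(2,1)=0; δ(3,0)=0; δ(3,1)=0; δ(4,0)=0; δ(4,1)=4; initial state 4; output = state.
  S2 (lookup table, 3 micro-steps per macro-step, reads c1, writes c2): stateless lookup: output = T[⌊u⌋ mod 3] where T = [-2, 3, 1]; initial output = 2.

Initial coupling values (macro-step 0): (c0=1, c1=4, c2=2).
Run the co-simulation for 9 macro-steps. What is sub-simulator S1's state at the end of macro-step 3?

S1 state at macro-step 3 = 4

macro 1: S0 reads c0=1 → after 1×micro: 5/2; S1 reads c2=2 → after 2×micro: 4; S2 reads c1=4 → after 3×micro: 3 ⇒ (c0=5/2, c1=4, c2=3)
macro 2: S0 reads c0=5/2 → after 1×micro: 25/4; S1 reads c2=3 → after 2×micro: 4; S2 reads c1=4 → after 3×micro: 3 ⇒ (c0=25/4, c1=4, c2=3)
macro 3: S0 reads c0=25/4 → after 1×micro: 125/8; S1 reads c2=3 → after 2×micro: 4; S2 reads c1=4 → after 3×micro: 3 ⇒ (c0=125/8, c1=4, c2=3)
macro 4: S0 reads c0=125/8 → after 1×micro: 625/16; S1 reads c2=3 → after 2×micro: 4; S2 reads c1=4 → after 3×micro: 3 ⇒ (c0=625/16, c1=4, c2=3)
macro 5: S0 reads c0=625/16 → after 1×micro: 3125/32; S1 reads c2=3 → after 2×micro: 4; S2 reads c1=4 → after 3×micro: 3 ⇒ (c0=3125/32, c1=4, c2=3)
macro 6: S0 reads c0=3125/32 → after 1×micro: 15625/64; S1 reads c2=3 → after 2×micro: 4; S2 reads c1=4 → after 3×micro: 3 ⇒ (c0=15625/64, c1=4, c2=3)
macro 7: S0 reads c0=15625/64 → after 1×micro: 78125/128; S1 reads c2=3 → after 2×micro: 4; S2 reads c1=4 → after 3×micro: 3 ⇒ (c0=78125/128, c1=4, c2=3)
macro 8: S0 reads c0=78125/128 → after 1×micro: 390625/256; S1 reads c2=3 → after 2×micro: 4; S2 reads c1=4 → after 3×micro: 3 ⇒ (c0=390625/256, c1=4, c2=3)
macro 9: S0 reads c0=390625/256 → after 1×micro: 1953125/512; S1 reads c2=3 → after 2×micro: 4; S2 reads c1=4 → after 3×micro: 3 ⇒ (c0=1953125/512, c1=4, c2=3)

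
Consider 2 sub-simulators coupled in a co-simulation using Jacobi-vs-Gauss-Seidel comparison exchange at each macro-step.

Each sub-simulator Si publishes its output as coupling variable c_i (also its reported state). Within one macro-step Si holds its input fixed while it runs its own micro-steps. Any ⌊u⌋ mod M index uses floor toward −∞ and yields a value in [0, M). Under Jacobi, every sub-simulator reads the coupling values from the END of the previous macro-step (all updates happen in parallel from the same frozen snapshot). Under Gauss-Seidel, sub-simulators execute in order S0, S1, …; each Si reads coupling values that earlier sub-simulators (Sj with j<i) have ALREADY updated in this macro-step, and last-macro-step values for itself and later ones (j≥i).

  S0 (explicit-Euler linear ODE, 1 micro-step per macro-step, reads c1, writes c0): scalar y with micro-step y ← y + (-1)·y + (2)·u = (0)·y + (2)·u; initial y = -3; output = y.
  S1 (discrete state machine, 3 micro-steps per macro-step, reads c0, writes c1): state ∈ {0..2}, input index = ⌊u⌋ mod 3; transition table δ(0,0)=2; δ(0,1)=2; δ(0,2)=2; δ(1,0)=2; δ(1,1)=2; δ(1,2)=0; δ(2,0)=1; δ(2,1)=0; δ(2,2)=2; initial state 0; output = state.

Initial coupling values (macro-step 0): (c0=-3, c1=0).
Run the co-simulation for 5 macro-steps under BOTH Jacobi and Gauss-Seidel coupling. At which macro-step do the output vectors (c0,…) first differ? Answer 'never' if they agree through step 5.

first divergence at macro-step: 2

[Jacobi] macro 1: S0 reads c1=0 → after 1×micro: 0; S1 reads c0=-3 → after 3×micro: 2 ⇒ (c0=0, c1=2)
[Jacobi] macro 2: S0 reads c1=2 → after 1×micro: 4; S1 reads c0=0 → after 3×micro: 1 ⇒ (c0=4, c1=1)
[Jacobi] macro 3: S0 reads c1=1 → after 1×micro: 2; S1 reads c0=4 → after 3×micro: 2 ⇒ (c0=2, c1=2)
[Jacobi] macro 4: S0 reads c1=2 → after 1×micro: 4; S1 reads c0=2 → after 3×micro: 2 ⇒ (c0=4, c1=2)
[Jacobi] macro 5: S0 reads c1=2 → after 1×micro: 4; S1 reads c0=4 → after 3×micro: 0 ⇒ (c0=4, c1=0)
[Gauss-Seidel] macro 1: S0 reads c1=0 → after 1×micro: 0; S1 reads c0=0 → after 3×micro: 2 ⇒ (c0=0, c1=2)
[Gauss-Seidel] macro 2: S0 reads c1=2 → after 1×micro: 4; S1 reads c0=4 → after 3×micro: 0 ⇒ (c0=4, c1=0)
[Gauss-Seidel] macro 3: S0 reads c1=0 → after 1×micro: 0; S1 reads c0=0 → after 3×micro: 2 ⇒ (c0=0, c1=2)
[Gauss-Seidel] macro 4: S0 reads c1=2 → after 1×micro: 4; S1 reads c0=4 → after 3×micro: 0 ⇒ (c0=4, c1=0)
[Gauss-Seidel] macro 5: S0 reads c1=0 → after 1×micro: 0; S1 reads c0=0 → after 3×micro: 2 ⇒ (c0=0, c1=2)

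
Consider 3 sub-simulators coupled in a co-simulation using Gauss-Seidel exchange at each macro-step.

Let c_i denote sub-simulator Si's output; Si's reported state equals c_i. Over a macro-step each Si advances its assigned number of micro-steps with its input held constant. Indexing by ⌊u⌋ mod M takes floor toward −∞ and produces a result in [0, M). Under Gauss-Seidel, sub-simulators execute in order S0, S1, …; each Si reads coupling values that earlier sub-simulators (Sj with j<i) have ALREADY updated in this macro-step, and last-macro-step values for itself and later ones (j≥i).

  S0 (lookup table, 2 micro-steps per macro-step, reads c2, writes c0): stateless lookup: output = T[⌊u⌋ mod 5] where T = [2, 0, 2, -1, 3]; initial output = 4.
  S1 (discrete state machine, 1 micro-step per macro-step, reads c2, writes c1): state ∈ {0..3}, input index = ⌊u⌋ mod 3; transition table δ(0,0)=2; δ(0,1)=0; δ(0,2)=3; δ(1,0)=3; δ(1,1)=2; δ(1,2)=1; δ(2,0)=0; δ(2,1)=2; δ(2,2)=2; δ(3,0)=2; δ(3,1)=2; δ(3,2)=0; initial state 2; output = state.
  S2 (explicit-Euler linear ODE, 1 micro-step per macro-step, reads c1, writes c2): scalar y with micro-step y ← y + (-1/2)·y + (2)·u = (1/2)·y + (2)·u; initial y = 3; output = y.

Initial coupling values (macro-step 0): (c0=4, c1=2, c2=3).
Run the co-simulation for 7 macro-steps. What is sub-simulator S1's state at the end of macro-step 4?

macro 1: S0 reads c2=3 → after 2×micro: -1; S1 reads c2=3 → after 1×micro: 0; S2 reads c1=0 → after 1×micro: 3/2 ⇒ (c0=-1, c1=0, c2=3/2)
macro 2: S0 reads c2=3/2 → after 2×micro: 0; S1 reads c2=3/2 → after 1×micro: 0; S2 reads c1=0 → after 1×micro: 3/4 ⇒ (c0=0, c1=0, c2=3/4)
macro 3: S0 reads c2=3/4 → after 2×micro: 2; S1 reads c2=3/4 → after 1×micro: 2; S2 reads c1=2 → after 1×micro: 35/8 ⇒ (c0=2, c1=2, c2=35/8)
macro 4: S0 reads c2=35/8 → after 2×micro: 3; S1 reads c2=35/8 → after 1×micro: 2; S2 reads c1=2 → after 1×micro: 99/16 ⇒ (c0=3, c1=2, c2=99/16)
macro 5: S0 reads c2=99/16 → after 2×micro: 0; S1 reads c2=99/16 → after 1×micro: 0; S2 reads c1=0 → after 1×micro: 99/32 ⇒ (c0=0, c1=0, c2=99/32)
macro 6: S0 reads c2=99/32 → after 2×micro: -1; S1 reads c2=99/32 → after 1×micro: 2; S2 reads c1=2 → after 1×micro: 355/64 ⇒ (c0=-1, c1=2, c2=355/64)
macro 7: S0 reads c2=355/64 → after 2×micro: 2; S1 reads c2=355/64 → after 1×micro: 2; S2 reads c1=2 → after 1×micro: 867/128 ⇒ (c0=2, c1=2, c2=867/128)

S1 state at macro-step 4 = 2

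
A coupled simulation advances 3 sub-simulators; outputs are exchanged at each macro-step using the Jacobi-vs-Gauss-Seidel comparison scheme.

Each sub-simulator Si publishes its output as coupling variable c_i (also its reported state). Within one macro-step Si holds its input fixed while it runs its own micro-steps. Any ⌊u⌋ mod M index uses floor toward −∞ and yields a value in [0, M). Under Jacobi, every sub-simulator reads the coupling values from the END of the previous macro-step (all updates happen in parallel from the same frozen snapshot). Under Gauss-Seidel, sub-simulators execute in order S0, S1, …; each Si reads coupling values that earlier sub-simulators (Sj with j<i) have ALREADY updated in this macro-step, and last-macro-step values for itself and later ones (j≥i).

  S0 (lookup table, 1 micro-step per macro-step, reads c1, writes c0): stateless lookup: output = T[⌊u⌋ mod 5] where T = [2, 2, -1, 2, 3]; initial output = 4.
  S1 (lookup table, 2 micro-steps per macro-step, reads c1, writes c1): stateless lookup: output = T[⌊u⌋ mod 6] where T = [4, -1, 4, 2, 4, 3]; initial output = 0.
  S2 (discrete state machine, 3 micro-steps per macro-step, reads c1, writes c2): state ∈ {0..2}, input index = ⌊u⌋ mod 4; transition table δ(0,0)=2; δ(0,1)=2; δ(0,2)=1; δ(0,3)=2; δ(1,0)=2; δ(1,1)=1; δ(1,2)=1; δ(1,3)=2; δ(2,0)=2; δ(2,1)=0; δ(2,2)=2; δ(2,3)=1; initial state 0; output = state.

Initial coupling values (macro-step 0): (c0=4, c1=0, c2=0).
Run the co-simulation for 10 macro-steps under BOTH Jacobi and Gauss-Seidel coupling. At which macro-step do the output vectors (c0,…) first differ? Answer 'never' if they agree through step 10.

first divergence at macro-step: never

[Jacobi] macro 1: S0 reads c1=0 → after 1×micro: 2; S1 reads c1=0 → after 2×micro: 4; S2 reads c1=0 → after 3×micro: 2 ⇒ (c0=2, c1=4, c2=2)
[Jacobi] macro 2: S0 reads c1=4 → after 1×micro: 3; S1 reads c1=4 → after 2×micro: 4; S2 reads c1=4 → after 3×micro: 2 ⇒ (c0=3, c1=4, c2=2)
[Jacobi] macro 3: S0 reads c1=4 → after 1×micro: 3; S1 reads c1=4 → after 2×micro: 4; S2 reads c1=4 → after 3×micro: 2 ⇒ (c0=3, c1=4, c2=2)
[Jacobi] macro 4: S0 reads c1=4 → after 1×micro: 3; S1 reads c1=4 → after 2×micro: 4; S2 reads c1=4 → after 3×micro: 2 ⇒ (c0=3, c1=4, c2=2)
[Jacobi] macro 5: S0 reads c1=4 → after 1×micro: 3; S1 reads c1=4 → after 2×micro: 4; S2 reads c1=4 → after 3×micro: 2 ⇒ (c0=3, c1=4, c2=2)
[Jacobi] macro 6: S0 reads c1=4 → after 1×micro: 3; S1 reads c1=4 → after 2×micro: 4; S2 reads c1=4 → after 3×micro: 2 ⇒ (c0=3, c1=4, c2=2)
[Jacobi] macro 7: S0 reads c1=4 → after 1×micro: 3; S1 reads c1=4 → after 2×micro: 4; S2 reads c1=4 → after 3×micro: 2 ⇒ (c0=3, c1=4, c2=2)
[Jacobi] macro 8: S0 reads c1=4 → after 1×micro: 3; S1 reads c1=4 → after 2×micro: 4; S2 reads c1=4 → after 3×micro: 2 ⇒ (c0=3, c1=4, c2=2)
[Jacobi] macro 9: S0 reads c1=4 → after 1×micro: 3; S1 reads c1=4 → after 2×micro: 4; S2 reads c1=4 → after 3×micro: 2 ⇒ (c0=3, c1=4, c2=2)
[Jacobi] macro 10: S0 reads c1=4 → after 1×micro: 3; S1 reads c1=4 → after 2×micro: 4; S2 reads c1=4 → after 3×micro: 2 ⇒ (c0=3, c1=4, c2=2)
[Gauss-Seidel] macro 1: S0 reads c1=0 → after 1×micro: 2; S1 reads c1=0 → after 2×micro: 4; S2 reads c1=4 → after 3×micro: 2 ⇒ (c0=2, c1=4, c2=2)
[Gauss-Seidel] macro 2: S0 reads c1=4 → after 1×micro: 3; S1 reads c1=4 → after 2×micro: 4; S2 reads c1=4 → after 3×micro: 2 ⇒ (c0=3, c1=4, c2=2)
[Gauss-Seidel] macro 3: S0 reads c1=4 → after 1×micro: 3; S1 reads c1=4 → after 2×micro: 4; S2 reads c1=4 → after 3×micro: 2 ⇒ (c0=3, c1=4, c2=2)
[Gauss-Seidel] macro 4: S0 reads c1=4 → after 1×micro: 3; S1 reads c1=4 → after 2×micro: 4; S2 reads c1=4 → after 3×micro: 2 ⇒ (c0=3, c1=4, c2=2)
[Gauss-Seidel] macro 5: S0 reads c1=4 → after 1×micro: 3; S1 reads c1=4 → after 2×micro: 4; S2 reads c1=4 → after 3×micro: 2 ⇒ (c0=3, c1=4, c2=2)
[Gauss-Seidel] macro 6: S0 reads c1=4 → after 1×micro: 3; S1 reads c1=4 → after 2×micro: 4; S2 reads c1=4 → after 3×micro: 2 ⇒ (c0=3, c1=4, c2=2)
[Gauss-Seidel] macro 7: S0 reads c1=4 → after 1×micro: 3; S1 reads c1=4 → after 2×micro: 4; S2 reads c1=4 → after 3×micro: 2 ⇒ (c0=3, c1=4, c2=2)
[Gauss-Seidel] macro 8: S0 reads c1=4 → after 1×micro: 3; S1 reads c1=4 → after 2×micro: 4; S2 reads c1=4 → after 3×micro: 2 ⇒ (c0=3, c1=4, c2=2)
[Gauss-Seidel] macro 9: S0 reads c1=4 → after 1×micro: 3; S1 reads c1=4 → after 2×micro: 4; S2 reads c1=4 → after 3×micro: 2 ⇒ (c0=3, c1=4, c2=2)
[Gauss-Seidel] macro 10: S0 reads c1=4 → after 1×micro: 3; S1 reads c1=4 → after 2×micro: 4; S2 reads c1=4 → after 3×micro: 2 ⇒ (c0=3, c1=4, c2=2)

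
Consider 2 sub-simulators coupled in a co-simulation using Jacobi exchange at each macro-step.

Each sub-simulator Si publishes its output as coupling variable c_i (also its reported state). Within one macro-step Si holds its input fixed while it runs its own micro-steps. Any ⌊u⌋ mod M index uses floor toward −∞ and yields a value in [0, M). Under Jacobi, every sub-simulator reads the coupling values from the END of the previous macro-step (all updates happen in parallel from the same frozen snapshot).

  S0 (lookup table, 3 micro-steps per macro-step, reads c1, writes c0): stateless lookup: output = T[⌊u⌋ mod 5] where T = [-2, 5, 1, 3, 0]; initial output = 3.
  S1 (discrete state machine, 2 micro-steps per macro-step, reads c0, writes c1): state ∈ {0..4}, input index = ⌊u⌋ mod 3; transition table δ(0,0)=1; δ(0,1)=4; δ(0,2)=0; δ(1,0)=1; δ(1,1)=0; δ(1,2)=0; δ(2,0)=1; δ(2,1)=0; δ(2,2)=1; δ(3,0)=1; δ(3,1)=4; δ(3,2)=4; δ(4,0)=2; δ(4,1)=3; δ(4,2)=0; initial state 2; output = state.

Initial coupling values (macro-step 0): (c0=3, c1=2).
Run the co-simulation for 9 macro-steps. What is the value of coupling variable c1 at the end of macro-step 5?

macro 1: S0 reads c1=2 → after 3×micro: 1; S1 reads c0=3 → after 2×micro: 1 ⇒ (c0=1, c1=1)
macro 2: S0 reads c1=1 → after 3×micro: 5; S1 reads c0=1 → after 2×micro: 4 ⇒ (c0=5, c1=4)
macro 3: S0 reads c1=4 → after 3×micro: 0; S1 reads c0=5 → after 2×micro: 0 ⇒ (c0=0, c1=0)
macro 4: S0 reads c1=0 → after 3×micro: -2; S1 reads c0=0 → after 2×micro: 1 ⇒ (c0=-2, c1=1)
macro 5: S0 reads c1=1 → after 3×micro: 5; S1 reads c0=-2 → after 2×micro: 4 ⇒ (c0=5, c1=4)
macro 6: S0 reads c1=4 → after 3×micro: 0; S1 reads c0=5 → after 2×micro: 0 ⇒ (c0=0, c1=0)
macro 7: S0 reads c1=0 → after 3×micro: -2; S1 reads c0=0 → after 2×micro: 1 ⇒ (c0=-2, c1=1)
macro 8: S0 reads c1=1 → after 3×micro: 5; S1 reads c0=-2 → after 2×micro: 4 ⇒ (c0=5, c1=4)
macro 9: S0 reads c1=4 → after 3×micro: 0; S1 reads c0=5 → after 2×micro: 0 ⇒ (c0=0, c1=0)

c1 at macro-step 5 = 4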